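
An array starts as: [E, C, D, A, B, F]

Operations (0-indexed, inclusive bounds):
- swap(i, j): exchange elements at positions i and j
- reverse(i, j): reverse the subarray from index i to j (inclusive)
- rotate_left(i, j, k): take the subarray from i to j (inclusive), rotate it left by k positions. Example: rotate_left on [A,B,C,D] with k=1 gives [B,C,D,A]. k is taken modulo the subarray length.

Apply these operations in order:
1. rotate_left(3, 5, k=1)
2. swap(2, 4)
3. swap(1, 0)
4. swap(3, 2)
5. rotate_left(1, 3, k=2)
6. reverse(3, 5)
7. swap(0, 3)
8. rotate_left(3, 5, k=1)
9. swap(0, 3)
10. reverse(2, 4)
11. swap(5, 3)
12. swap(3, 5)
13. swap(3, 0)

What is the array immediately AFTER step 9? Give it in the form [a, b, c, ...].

Answer: [D, F, E, A, B, C]

Derivation:
After 1 (rotate_left(3, 5, k=1)): [E, C, D, B, F, A]
After 2 (swap(2, 4)): [E, C, F, B, D, A]
After 3 (swap(1, 0)): [C, E, F, B, D, A]
After 4 (swap(3, 2)): [C, E, B, F, D, A]
After 5 (rotate_left(1, 3, k=2)): [C, F, E, B, D, A]
After 6 (reverse(3, 5)): [C, F, E, A, D, B]
After 7 (swap(0, 3)): [A, F, E, C, D, B]
After 8 (rotate_left(3, 5, k=1)): [A, F, E, D, B, C]
After 9 (swap(0, 3)): [D, F, E, A, B, C]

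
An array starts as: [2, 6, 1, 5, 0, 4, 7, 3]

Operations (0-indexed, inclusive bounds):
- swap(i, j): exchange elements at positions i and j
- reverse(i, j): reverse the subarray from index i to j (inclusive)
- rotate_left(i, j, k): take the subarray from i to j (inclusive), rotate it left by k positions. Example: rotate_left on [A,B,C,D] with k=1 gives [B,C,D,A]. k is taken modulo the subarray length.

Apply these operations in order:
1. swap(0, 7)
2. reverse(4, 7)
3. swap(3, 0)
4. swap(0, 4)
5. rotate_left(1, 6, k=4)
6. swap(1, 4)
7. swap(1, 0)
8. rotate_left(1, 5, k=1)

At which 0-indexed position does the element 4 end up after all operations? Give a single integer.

Answer: 1

Derivation:
After 1 (swap(0, 7)): [3, 6, 1, 5, 0, 4, 7, 2]
After 2 (reverse(4, 7)): [3, 6, 1, 5, 2, 7, 4, 0]
After 3 (swap(3, 0)): [5, 6, 1, 3, 2, 7, 4, 0]
After 4 (swap(0, 4)): [2, 6, 1, 3, 5, 7, 4, 0]
After 5 (rotate_left(1, 6, k=4)): [2, 7, 4, 6, 1, 3, 5, 0]
After 6 (swap(1, 4)): [2, 1, 4, 6, 7, 3, 5, 0]
After 7 (swap(1, 0)): [1, 2, 4, 6, 7, 3, 5, 0]
After 8 (rotate_left(1, 5, k=1)): [1, 4, 6, 7, 3, 2, 5, 0]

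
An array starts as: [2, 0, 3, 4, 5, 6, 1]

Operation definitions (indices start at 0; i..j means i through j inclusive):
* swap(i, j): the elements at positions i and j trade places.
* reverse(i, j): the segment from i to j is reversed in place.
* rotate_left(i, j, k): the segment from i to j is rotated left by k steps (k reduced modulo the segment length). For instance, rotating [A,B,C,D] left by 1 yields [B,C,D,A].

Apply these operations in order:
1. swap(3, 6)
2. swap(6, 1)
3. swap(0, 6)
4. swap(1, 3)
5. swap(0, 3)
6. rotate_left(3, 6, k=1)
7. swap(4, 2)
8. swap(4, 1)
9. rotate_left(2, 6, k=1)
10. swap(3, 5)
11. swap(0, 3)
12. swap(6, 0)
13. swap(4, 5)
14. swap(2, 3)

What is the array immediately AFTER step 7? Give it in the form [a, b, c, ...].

After 1 (swap(3, 6)): [2, 0, 3, 1, 5, 6, 4]
After 2 (swap(6, 1)): [2, 4, 3, 1, 5, 6, 0]
After 3 (swap(0, 6)): [0, 4, 3, 1, 5, 6, 2]
After 4 (swap(1, 3)): [0, 1, 3, 4, 5, 6, 2]
After 5 (swap(0, 3)): [4, 1, 3, 0, 5, 6, 2]
After 6 (rotate_left(3, 6, k=1)): [4, 1, 3, 5, 6, 2, 0]
After 7 (swap(4, 2)): [4, 1, 6, 5, 3, 2, 0]

Answer: [4, 1, 6, 5, 3, 2, 0]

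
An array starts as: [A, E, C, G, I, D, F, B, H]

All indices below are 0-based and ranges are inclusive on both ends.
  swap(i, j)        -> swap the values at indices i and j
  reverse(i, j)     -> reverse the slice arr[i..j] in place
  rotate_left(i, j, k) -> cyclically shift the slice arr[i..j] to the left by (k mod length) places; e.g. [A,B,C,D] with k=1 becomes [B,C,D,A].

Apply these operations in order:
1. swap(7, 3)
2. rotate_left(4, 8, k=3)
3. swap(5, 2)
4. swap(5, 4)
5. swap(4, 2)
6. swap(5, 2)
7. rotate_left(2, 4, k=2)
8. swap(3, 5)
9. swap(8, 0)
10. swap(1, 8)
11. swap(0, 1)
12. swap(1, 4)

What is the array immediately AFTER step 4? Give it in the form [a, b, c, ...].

Answer: [A, E, H, B, C, G, I, D, F]

Derivation:
After 1 (swap(7, 3)): [A, E, C, B, I, D, F, G, H]
After 2 (rotate_left(4, 8, k=3)): [A, E, C, B, G, H, I, D, F]
After 3 (swap(5, 2)): [A, E, H, B, G, C, I, D, F]
After 4 (swap(5, 4)): [A, E, H, B, C, G, I, D, F]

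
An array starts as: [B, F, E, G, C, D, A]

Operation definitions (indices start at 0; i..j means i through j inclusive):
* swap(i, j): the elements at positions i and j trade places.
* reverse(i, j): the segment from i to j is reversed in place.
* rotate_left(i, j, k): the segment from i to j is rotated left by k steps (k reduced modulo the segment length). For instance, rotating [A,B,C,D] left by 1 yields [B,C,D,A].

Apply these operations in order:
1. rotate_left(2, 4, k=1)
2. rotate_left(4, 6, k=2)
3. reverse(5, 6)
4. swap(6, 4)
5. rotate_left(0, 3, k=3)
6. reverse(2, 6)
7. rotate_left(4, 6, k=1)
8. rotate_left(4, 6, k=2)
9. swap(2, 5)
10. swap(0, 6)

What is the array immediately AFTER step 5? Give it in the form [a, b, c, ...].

After 1 (rotate_left(2, 4, k=1)): [B, F, G, C, E, D, A]
After 2 (rotate_left(4, 6, k=2)): [B, F, G, C, A, E, D]
After 3 (reverse(5, 6)): [B, F, G, C, A, D, E]
After 4 (swap(6, 4)): [B, F, G, C, E, D, A]
After 5 (rotate_left(0, 3, k=3)): [C, B, F, G, E, D, A]

Answer: [C, B, F, G, E, D, A]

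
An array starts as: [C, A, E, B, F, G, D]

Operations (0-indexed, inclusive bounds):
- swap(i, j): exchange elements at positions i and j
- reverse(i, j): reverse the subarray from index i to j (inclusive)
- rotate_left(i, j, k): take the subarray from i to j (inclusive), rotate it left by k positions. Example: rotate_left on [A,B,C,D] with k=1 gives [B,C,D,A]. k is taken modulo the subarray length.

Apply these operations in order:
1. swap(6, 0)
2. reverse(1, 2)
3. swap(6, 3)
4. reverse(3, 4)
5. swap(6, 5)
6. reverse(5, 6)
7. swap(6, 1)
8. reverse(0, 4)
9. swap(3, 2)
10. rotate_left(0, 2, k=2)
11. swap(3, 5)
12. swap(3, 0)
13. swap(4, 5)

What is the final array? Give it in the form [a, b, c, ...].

After 1 (swap(6, 0)): [D, A, E, B, F, G, C]
After 2 (reverse(1, 2)): [D, E, A, B, F, G, C]
After 3 (swap(6, 3)): [D, E, A, C, F, G, B]
After 4 (reverse(3, 4)): [D, E, A, F, C, G, B]
After 5 (swap(6, 5)): [D, E, A, F, C, B, G]
After 6 (reverse(5, 6)): [D, E, A, F, C, G, B]
After 7 (swap(6, 1)): [D, B, A, F, C, G, E]
After 8 (reverse(0, 4)): [C, F, A, B, D, G, E]
After 9 (swap(3, 2)): [C, F, B, A, D, G, E]
After 10 (rotate_left(0, 2, k=2)): [B, C, F, A, D, G, E]
After 11 (swap(3, 5)): [B, C, F, G, D, A, E]
After 12 (swap(3, 0)): [G, C, F, B, D, A, E]
After 13 (swap(4, 5)): [G, C, F, B, A, D, E]

Answer: [G, C, F, B, A, D, E]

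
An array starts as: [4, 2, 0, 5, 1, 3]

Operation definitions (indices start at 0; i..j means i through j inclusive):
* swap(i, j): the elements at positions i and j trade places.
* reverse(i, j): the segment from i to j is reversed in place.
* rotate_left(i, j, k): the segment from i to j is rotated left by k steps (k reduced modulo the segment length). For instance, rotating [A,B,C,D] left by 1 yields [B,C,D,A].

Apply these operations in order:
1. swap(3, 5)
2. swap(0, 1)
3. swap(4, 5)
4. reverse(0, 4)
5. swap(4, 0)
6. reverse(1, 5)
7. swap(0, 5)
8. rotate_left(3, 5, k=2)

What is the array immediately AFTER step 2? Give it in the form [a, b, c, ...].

Answer: [2, 4, 0, 3, 1, 5]

Derivation:
After 1 (swap(3, 5)): [4, 2, 0, 3, 1, 5]
After 2 (swap(0, 1)): [2, 4, 0, 3, 1, 5]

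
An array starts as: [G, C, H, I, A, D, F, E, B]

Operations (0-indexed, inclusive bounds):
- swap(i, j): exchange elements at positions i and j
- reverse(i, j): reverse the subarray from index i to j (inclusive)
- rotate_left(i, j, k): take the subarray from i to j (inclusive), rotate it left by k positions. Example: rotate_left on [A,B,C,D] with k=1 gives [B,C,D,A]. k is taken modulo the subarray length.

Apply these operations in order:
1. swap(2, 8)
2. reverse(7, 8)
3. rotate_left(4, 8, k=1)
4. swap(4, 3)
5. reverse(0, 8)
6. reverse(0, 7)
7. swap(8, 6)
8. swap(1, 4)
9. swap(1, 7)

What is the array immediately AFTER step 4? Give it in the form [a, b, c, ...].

Answer: [G, C, B, D, I, F, H, E, A]

Derivation:
After 1 (swap(2, 8)): [G, C, B, I, A, D, F, E, H]
After 2 (reverse(7, 8)): [G, C, B, I, A, D, F, H, E]
After 3 (rotate_left(4, 8, k=1)): [G, C, B, I, D, F, H, E, A]
After 4 (swap(4, 3)): [G, C, B, D, I, F, H, E, A]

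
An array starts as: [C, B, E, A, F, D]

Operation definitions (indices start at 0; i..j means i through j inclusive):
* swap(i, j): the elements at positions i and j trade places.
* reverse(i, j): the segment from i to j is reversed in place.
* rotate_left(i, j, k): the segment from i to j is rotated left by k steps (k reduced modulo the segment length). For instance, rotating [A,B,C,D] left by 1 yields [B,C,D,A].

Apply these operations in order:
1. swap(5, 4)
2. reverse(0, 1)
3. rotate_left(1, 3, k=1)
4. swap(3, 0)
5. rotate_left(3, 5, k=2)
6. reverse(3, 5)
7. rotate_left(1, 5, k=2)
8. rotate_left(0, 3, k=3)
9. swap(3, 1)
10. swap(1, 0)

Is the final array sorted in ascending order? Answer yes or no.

Answer: no

Derivation:
After 1 (swap(5, 4)): [C, B, E, A, D, F]
After 2 (reverse(0, 1)): [B, C, E, A, D, F]
After 3 (rotate_left(1, 3, k=1)): [B, E, A, C, D, F]
After 4 (swap(3, 0)): [C, E, A, B, D, F]
After 5 (rotate_left(3, 5, k=2)): [C, E, A, F, B, D]
After 6 (reverse(3, 5)): [C, E, A, D, B, F]
After 7 (rotate_left(1, 5, k=2)): [C, D, B, F, E, A]
After 8 (rotate_left(0, 3, k=3)): [F, C, D, B, E, A]
After 9 (swap(3, 1)): [F, B, D, C, E, A]
After 10 (swap(1, 0)): [B, F, D, C, E, A]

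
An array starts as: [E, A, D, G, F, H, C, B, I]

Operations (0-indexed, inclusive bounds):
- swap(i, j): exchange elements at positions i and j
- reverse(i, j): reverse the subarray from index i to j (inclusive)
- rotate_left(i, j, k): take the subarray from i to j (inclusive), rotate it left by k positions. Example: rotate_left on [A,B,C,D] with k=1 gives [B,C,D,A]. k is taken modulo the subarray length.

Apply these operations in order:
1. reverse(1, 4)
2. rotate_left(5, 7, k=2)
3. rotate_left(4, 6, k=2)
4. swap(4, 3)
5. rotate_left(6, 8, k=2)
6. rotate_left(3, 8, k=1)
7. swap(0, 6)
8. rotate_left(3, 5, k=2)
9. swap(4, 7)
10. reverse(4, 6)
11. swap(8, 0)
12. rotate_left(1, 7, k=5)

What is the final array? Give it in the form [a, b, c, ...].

After 1 (reverse(1, 4)): [E, F, G, D, A, H, C, B, I]
After 2 (rotate_left(5, 7, k=2)): [E, F, G, D, A, B, H, C, I]
After 3 (rotate_left(4, 6, k=2)): [E, F, G, D, H, A, B, C, I]
After 4 (swap(4, 3)): [E, F, G, H, D, A, B, C, I]
After 5 (rotate_left(6, 8, k=2)): [E, F, G, H, D, A, I, B, C]
After 6 (rotate_left(3, 8, k=1)): [E, F, G, D, A, I, B, C, H]
After 7 (swap(0, 6)): [B, F, G, D, A, I, E, C, H]
After 8 (rotate_left(3, 5, k=2)): [B, F, G, I, D, A, E, C, H]
After 9 (swap(4, 7)): [B, F, G, I, C, A, E, D, H]
After 10 (reverse(4, 6)): [B, F, G, I, E, A, C, D, H]
After 11 (swap(8, 0)): [H, F, G, I, E, A, C, D, B]
After 12 (rotate_left(1, 7, k=5)): [H, C, D, F, G, I, E, A, B]

Answer: [H, C, D, F, G, I, E, A, B]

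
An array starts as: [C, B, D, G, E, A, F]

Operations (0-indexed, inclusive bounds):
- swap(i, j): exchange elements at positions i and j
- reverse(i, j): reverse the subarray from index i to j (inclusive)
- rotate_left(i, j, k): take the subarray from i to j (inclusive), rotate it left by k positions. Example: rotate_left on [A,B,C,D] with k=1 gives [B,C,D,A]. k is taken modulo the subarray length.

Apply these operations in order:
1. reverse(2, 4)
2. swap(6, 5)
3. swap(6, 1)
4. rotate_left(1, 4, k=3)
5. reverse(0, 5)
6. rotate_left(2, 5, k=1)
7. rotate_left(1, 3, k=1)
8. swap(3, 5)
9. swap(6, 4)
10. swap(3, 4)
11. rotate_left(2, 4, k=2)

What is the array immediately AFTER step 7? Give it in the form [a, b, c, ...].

After 1 (reverse(2, 4)): [C, B, E, G, D, A, F]
After 2 (swap(6, 5)): [C, B, E, G, D, F, A]
After 3 (swap(6, 1)): [C, A, E, G, D, F, B]
After 4 (rotate_left(1, 4, k=3)): [C, D, A, E, G, F, B]
After 5 (reverse(0, 5)): [F, G, E, A, D, C, B]
After 6 (rotate_left(2, 5, k=1)): [F, G, A, D, C, E, B]
After 7 (rotate_left(1, 3, k=1)): [F, A, D, G, C, E, B]

Answer: [F, A, D, G, C, E, B]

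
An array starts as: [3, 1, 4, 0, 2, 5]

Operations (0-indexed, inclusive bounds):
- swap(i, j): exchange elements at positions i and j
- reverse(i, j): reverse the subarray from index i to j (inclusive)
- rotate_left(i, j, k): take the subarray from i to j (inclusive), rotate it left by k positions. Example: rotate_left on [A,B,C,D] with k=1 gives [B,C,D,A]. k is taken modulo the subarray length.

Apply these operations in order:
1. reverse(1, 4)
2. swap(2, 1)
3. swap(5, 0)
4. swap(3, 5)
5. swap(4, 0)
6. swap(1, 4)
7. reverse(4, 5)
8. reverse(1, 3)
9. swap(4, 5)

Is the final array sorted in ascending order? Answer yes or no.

Answer: no

Derivation:
After 1 (reverse(1, 4)): [3, 2, 0, 4, 1, 5]
After 2 (swap(2, 1)): [3, 0, 2, 4, 1, 5]
After 3 (swap(5, 0)): [5, 0, 2, 4, 1, 3]
After 4 (swap(3, 5)): [5, 0, 2, 3, 1, 4]
After 5 (swap(4, 0)): [1, 0, 2, 3, 5, 4]
After 6 (swap(1, 4)): [1, 5, 2, 3, 0, 4]
After 7 (reverse(4, 5)): [1, 5, 2, 3, 4, 0]
After 8 (reverse(1, 3)): [1, 3, 2, 5, 4, 0]
After 9 (swap(4, 5)): [1, 3, 2, 5, 0, 4]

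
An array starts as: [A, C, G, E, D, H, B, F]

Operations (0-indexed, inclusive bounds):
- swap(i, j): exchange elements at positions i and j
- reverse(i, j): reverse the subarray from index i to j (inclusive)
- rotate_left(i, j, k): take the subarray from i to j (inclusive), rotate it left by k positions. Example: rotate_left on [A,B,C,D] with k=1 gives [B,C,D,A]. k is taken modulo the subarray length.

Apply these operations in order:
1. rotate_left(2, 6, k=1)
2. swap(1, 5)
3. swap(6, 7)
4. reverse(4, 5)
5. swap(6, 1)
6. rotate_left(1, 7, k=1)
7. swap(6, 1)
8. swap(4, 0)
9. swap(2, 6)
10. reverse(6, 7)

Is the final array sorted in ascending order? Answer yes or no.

After 1 (rotate_left(2, 6, k=1)): [A, C, E, D, H, B, G, F]
After 2 (swap(1, 5)): [A, B, E, D, H, C, G, F]
After 3 (swap(6, 7)): [A, B, E, D, H, C, F, G]
After 4 (reverse(4, 5)): [A, B, E, D, C, H, F, G]
After 5 (swap(6, 1)): [A, F, E, D, C, H, B, G]
After 6 (rotate_left(1, 7, k=1)): [A, E, D, C, H, B, G, F]
After 7 (swap(6, 1)): [A, G, D, C, H, B, E, F]
After 8 (swap(4, 0)): [H, G, D, C, A, B, E, F]
After 9 (swap(2, 6)): [H, G, E, C, A, B, D, F]
After 10 (reverse(6, 7)): [H, G, E, C, A, B, F, D]

Answer: no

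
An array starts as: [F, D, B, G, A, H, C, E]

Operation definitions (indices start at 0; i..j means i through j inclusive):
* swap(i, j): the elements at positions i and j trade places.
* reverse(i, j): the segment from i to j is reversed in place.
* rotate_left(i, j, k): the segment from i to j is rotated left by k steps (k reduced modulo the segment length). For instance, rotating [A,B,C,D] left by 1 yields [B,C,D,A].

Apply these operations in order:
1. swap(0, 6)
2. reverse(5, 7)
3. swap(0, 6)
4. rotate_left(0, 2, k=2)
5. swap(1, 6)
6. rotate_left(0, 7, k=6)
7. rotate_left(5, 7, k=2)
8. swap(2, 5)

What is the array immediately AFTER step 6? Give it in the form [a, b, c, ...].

After 1 (swap(0, 6)): [C, D, B, G, A, H, F, E]
After 2 (reverse(5, 7)): [C, D, B, G, A, E, F, H]
After 3 (swap(0, 6)): [F, D, B, G, A, E, C, H]
After 4 (rotate_left(0, 2, k=2)): [B, F, D, G, A, E, C, H]
After 5 (swap(1, 6)): [B, C, D, G, A, E, F, H]
After 6 (rotate_left(0, 7, k=6)): [F, H, B, C, D, G, A, E]

Answer: [F, H, B, C, D, G, A, E]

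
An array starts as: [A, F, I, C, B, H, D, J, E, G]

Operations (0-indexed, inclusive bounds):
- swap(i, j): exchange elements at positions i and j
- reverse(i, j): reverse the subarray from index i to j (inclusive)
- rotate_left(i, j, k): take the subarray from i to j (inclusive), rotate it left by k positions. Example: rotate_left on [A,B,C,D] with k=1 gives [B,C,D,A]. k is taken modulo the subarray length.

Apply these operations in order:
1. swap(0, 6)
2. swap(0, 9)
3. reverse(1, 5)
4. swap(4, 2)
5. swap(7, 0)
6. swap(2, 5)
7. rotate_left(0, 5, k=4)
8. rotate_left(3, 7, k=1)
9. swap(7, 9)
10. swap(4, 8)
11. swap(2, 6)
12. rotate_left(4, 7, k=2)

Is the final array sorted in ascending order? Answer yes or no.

After 1 (swap(0, 6)): [D, F, I, C, B, H, A, J, E, G]
After 2 (swap(0, 9)): [G, F, I, C, B, H, A, J, E, D]
After 3 (reverse(1, 5)): [G, H, B, C, I, F, A, J, E, D]
After 4 (swap(4, 2)): [G, H, I, C, B, F, A, J, E, D]
After 5 (swap(7, 0)): [J, H, I, C, B, F, A, G, E, D]
After 6 (swap(2, 5)): [J, H, F, C, B, I, A, G, E, D]
After 7 (rotate_left(0, 5, k=4)): [B, I, J, H, F, C, A, G, E, D]
After 8 (rotate_left(3, 7, k=1)): [B, I, J, F, C, A, G, H, E, D]
After 9 (swap(7, 9)): [B, I, J, F, C, A, G, D, E, H]
After 10 (swap(4, 8)): [B, I, J, F, E, A, G, D, C, H]
After 11 (swap(2, 6)): [B, I, G, F, E, A, J, D, C, H]
After 12 (rotate_left(4, 7, k=2)): [B, I, G, F, J, D, E, A, C, H]

Answer: no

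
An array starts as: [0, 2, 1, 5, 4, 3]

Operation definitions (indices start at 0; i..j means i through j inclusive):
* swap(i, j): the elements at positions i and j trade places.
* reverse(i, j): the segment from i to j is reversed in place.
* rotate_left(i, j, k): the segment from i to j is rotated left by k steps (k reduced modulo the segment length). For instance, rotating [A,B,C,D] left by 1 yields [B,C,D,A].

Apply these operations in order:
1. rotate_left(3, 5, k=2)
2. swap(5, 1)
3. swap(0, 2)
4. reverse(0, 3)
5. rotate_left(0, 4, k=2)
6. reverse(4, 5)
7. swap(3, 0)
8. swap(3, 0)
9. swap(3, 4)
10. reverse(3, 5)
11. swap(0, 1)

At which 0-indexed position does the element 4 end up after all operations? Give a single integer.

Answer: 1

Derivation:
After 1 (rotate_left(3, 5, k=2)): [0, 2, 1, 3, 5, 4]
After 2 (swap(5, 1)): [0, 4, 1, 3, 5, 2]
After 3 (swap(0, 2)): [1, 4, 0, 3, 5, 2]
After 4 (reverse(0, 3)): [3, 0, 4, 1, 5, 2]
After 5 (rotate_left(0, 4, k=2)): [4, 1, 5, 3, 0, 2]
After 6 (reverse(4, 5)): [4, 1, 5, 3, 2, 0]
After 7 (swap(3, 0)): [3, 1, 5, 4, 2, 0]
After 8 (swap(3, 0)): [4, 1, 5, 3, 2, 0]
After 9 (swap(3, 4)): [4, 1, 5, 2, 3, 0]
After 10 (reverse(3, 5)): [4, 1, 5, 0, 3, 2]
After 11 (swap(0, 1)): [1, 4, 5, 0, 3, 2]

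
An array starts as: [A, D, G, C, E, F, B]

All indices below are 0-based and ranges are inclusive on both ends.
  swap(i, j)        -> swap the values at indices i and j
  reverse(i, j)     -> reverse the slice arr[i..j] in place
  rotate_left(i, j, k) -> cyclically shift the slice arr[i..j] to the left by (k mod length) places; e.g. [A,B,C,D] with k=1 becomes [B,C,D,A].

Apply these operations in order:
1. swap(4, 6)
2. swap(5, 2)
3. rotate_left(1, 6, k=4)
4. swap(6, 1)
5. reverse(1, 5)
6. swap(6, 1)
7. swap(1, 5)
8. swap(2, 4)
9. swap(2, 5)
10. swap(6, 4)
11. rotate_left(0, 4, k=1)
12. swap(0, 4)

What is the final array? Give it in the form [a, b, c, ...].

After 1 (swap(4, 6)): [A, D, G, C, B, F, E]
After 2 (swap(5, 2)): [A, D, F, C, B, G, E]
After 3 (rotate_left(1, 6, k=4)): [A, G, E, D, F, C, B]
After 4 (swap(6, 1)): [A, B, E, D, F, C, G]
After 5 (reverse(1, 5)): [A, C, F, D, E, B, G]
After 6 (swap(6, 1)): [A, G, F, D, E, B, C]
After 7 (swap(1, 5)): [A, B, F, D, E, G, C]
After 8 (swap(2, 4)): [A, B, E, D, F, G, C]
After 9 (swap(2, 5)): [A, B, G, D, F, E, C]
After 10 (swap(6, 4)): [A, B, G, D, C, E, F]
After 11 (rotate_left(0, 4, k=1)): [B, G, D, C, A, E, F]
After 12 (swap(0, 4)): [A, G, D, C, B, E, F]

Answer: [A, G, D, C, B, E, F]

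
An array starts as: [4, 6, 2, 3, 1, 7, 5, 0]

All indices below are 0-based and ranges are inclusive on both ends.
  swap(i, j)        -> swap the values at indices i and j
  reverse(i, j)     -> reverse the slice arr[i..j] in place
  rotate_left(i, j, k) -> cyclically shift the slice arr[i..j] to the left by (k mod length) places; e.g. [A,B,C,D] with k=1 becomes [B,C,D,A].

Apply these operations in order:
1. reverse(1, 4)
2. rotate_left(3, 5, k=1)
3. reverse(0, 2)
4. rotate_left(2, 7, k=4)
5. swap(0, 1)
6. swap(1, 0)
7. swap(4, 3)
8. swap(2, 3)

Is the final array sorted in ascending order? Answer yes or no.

After 1 (reverse(1, 4)): [4, 1, 3, 2, 6, 7, 5, 0]
After 2 (rotate_left(3, 5, k=1)): [4, 1, 3, 6, 7, 2, 5, 0]
After 3 (reverse(0, 2)): [3, 1, 4, 6, 7, 2, 5, 0]
After 4 (rotate_left(2, 7, k=4)): [3, 1, 5, 0, 4, 6, 7, 2]
After 5 (swap(0, 1)): [1, 3, 5, 0, 4, 6, 7, 2]
After 6 (swap(1, 0)): [3, 1, 5, 0, 4, 6, 7, 2]
After 7 (swap(4, 3)): [3, 1, 5, 4, 0, 6, 7, 2]
After 8 (swap(2, 3)): [3, 1, 4, 5, 0, 6, 7, 2]

Answer: no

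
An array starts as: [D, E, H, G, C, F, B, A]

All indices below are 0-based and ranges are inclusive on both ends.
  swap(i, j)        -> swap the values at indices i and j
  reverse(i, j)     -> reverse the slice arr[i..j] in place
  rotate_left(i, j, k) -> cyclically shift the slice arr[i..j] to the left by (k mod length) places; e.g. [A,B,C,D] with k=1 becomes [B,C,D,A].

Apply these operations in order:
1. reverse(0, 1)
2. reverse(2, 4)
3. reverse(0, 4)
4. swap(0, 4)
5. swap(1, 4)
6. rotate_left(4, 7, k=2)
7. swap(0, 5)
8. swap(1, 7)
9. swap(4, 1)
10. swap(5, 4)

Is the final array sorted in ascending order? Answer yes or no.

After 1 (reverse(0, 1)): [E, D, H, G, C, F, B, A]
After 2 (reverse(2, 4)): [E, D, C, G, H, F, B, A]
After 3 (reverse(0, 4)): [H, G, C, D, E, F, B, A]
After 4 (swap(0, 4)): [E, G, C, D, H, F, B, A]
After 5 (swap(1, 4)): [E, H, C, D, G, F, B, A]
After 6 (rotate_left(4, 7, k=2)): [E, H, C, D, B, A, G, F]
After 7 (swap(0, 5)): [A, H, C, D, B, E, G, F]
After 8 (swap(1, 7)): [A, F, C, D, B, E, G, H]
After 9 (swap(4, 1)): [A, B, C, D, F, E, G, H]
After 10 (swap(5, 4)): [A, B, C, D, E, F, G, H]

Answer: yes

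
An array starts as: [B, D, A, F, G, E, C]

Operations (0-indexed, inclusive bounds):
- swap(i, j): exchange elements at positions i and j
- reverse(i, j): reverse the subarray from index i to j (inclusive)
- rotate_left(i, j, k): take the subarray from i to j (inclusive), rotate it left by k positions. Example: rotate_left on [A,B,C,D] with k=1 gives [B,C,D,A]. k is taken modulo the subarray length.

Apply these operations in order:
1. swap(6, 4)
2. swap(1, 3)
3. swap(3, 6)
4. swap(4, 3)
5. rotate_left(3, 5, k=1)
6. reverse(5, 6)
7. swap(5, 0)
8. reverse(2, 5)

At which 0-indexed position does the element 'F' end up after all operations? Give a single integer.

Answer: 1

Derivation:
After 1 (swap(6, 4)): [B, D, A, F, C, E, G]
After 2 (swap(1, 3)): [B, F, A, D, C, E, G]
After 3 (swap(3, 6)): [B, F, A, G, C, E, D]
After 4 (swap(4, 3)): [B, F, A, C, G, E, D]
After 5 (rotate_left(3, 5, k=1)): [B, F, A, G, E, C, D]
After 6 (reverse(5, 6)): [B, F, A, G, E, D, C]
After 7 (swap(5, 0)): [D, F, A, G, E, B, C]
After 8 (reverse(2, 5)): [D, F, B, E, G, A, C]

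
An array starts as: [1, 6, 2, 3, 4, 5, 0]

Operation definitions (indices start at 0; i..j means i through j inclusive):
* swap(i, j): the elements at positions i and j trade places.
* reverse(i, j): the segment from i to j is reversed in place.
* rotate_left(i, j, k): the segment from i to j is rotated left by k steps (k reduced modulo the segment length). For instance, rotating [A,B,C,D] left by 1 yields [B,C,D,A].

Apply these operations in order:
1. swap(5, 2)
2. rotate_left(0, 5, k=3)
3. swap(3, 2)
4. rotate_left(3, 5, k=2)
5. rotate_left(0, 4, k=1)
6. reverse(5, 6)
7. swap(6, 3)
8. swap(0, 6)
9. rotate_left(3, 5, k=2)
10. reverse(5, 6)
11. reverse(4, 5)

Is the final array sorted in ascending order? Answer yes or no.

After 1 (swap(5, 2)): [1, 6, 5, 3, 4, 2, 0]
After 2 (rotate_left(0, 5, k=3)): [3, 4, 2, 1, 6, 5, 0]
After 3 (swap(3, 2)): [3, 4, 1, 2, 6, 5, 0]
After 4 (rotate_left(3, 5, k=2)): [3, 4, 1, 5, 2, 6, 0]
After 5 (rotate_left(0, 4, k=1)): [4, 1, 5, 2, 3, 6, 0]
After 6 (reverse(5, 6)): [4, 1, 5, 2, 3, 0, 6]
After 7 (swap(6, 3)): [4, 1, 5, 6, 3, 0, 2]
After 8 (swap(0, 6)): [2, 1, 5, 6, 3, 0, 4]
After 9 (rotate_left(3, 5, k=2)): [2, 1, 5, 0, 6, 3, 4]
After 10 (reverse(5, 6)): [2, 1, 5, 0, 6, 4, 3]
After 11 (reverse(4, 5)): [2, 1, 5, 0, 4, 6, 3]

Answer: no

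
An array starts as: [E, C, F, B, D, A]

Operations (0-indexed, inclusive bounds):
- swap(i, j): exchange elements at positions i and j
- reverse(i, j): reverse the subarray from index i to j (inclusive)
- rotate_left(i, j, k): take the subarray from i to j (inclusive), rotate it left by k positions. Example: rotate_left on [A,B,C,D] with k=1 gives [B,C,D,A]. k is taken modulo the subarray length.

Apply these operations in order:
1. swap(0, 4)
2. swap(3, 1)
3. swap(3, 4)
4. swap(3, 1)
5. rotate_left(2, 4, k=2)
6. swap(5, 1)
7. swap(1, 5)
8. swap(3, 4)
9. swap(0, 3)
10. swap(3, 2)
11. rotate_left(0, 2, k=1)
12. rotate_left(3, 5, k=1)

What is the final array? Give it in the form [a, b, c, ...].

Answer: [E, D, B, F, A, C]

Derivation:
After 1 (swap(0, 4)): [D, C, F, B, E, A]
After 2 (swap(3, 1)): [D, B, F, C, E, A]
After 3 (swap(3, 4)): [D, B, F, E, C, A]
After 4 (swap(3, 1)): [D, E, F, B, C, A]
After 5 (rotate_left(2, 4, k=2)): [D, E, C, F, B, A]
After 6 (swap(5, 1)): [D, A, C, F, B, E]
After 7 (swap(1, 5)): [D, E, C, F, B, A]
After 8 (swap(3, 4)): [D, E, C, B, F, A]
After 9 (swap(0, 3)): [B, E, C, D, F, A]
After 10 (swap(3, 2)): [B, E, D, C, F, A]
After 11 (rotate_left(0, 2, k=1)): [E, D, B, C, F, A]
After 12 (rotate_left(3, 5, k=1)): [E, D, B, F, A, C]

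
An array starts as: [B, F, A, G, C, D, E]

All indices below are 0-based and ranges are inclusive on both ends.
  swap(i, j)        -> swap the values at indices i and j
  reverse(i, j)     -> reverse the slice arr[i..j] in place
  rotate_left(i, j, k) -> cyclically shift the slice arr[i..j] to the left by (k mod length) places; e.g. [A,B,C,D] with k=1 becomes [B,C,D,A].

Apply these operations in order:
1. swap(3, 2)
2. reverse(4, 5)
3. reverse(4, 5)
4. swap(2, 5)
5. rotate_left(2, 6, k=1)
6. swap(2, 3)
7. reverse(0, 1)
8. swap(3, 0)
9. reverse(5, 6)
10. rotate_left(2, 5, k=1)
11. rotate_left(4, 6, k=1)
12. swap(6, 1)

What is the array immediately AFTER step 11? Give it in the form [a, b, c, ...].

Answer: [A, B, F, G, C, E, D]

Derivation:
After 1 (swap(3, 2)): [B, F, G, A, C, D, E]
After 2 (reverse(4, 5)): [B, F, G, A, D, C, E]
After 3 (reverse(4, 5)): [B, F, G, A, C, D, E]
After 4 (swap(2, 5)): [B, F, D, A, C, G, E]
After 5 (rotate_left(2, 6, k=1)): [B, F, A, C, G, E, D]
After 6 (swap(2, 3)): [B, F, C, A, G, E, D]
After 7 (reverse(0, 1)): [F, B, C, A, G, E, D]
After 8 (swap(3, 0)): [A, B, C, F, G, E, D]
After 9 (reverse(5, 6)): [A, B, C, F, G, D, E]
After 10 (rotate_left(2, 5, k=1)): [A, B, F, G, D, C, E]
After 11 (rotate_left(4, 6, k=1)): [A, B, F, G, C, E, D]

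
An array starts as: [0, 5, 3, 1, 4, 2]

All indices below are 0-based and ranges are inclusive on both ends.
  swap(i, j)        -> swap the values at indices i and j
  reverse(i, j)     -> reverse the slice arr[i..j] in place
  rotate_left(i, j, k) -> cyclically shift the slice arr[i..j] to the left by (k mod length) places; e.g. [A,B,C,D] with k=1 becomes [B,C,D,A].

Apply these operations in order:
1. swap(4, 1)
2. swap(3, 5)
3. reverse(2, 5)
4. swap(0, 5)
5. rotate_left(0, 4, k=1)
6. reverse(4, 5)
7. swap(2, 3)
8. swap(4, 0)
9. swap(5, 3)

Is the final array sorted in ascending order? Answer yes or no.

Answer: yes

Derivation:
After 1 (swap(4, 1)): [0, 4, 3, 1, 5, 2]
After 2 (swap(3, 5)): [0, 4, 3, 2, 5, 1]
After 3 (reverse(2, 5)): [0, 4, 1, 5, 2, 3]
After 4 (swap(0, 5)): [3, 4, 1, 5, 2, 0]
After 5 (rotate_left(0, 4, k=1)): [4, 1, 5, 2, 3, 0]
After 6 (reverse(4, 5)): [4, 1, 5, 2, 0, 3]
After 7 (swap(2, 3)): [4, 1, 2, 5, 0, 3]
After 8 (swap(4, 0)): [0, 1, 2, 5, 4, 3]
After 9 (swap(5, 3)): [0, 1, 2, 3, 4, 5]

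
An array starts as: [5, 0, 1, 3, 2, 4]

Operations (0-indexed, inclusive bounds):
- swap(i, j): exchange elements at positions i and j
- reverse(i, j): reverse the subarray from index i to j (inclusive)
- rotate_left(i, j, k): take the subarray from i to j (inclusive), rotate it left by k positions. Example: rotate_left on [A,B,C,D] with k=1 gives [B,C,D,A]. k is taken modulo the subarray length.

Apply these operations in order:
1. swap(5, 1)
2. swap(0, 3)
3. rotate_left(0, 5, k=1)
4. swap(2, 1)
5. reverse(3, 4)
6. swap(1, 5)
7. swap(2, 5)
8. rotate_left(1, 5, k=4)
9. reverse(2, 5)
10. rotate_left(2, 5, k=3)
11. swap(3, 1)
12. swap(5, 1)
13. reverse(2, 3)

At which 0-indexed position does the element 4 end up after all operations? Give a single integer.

After 1 (swap(5, 1)): [5, 4, 1, 3, 2, 0]
After 2 (swap(0, 3)): [3, 4, 1, 5, 2, 0]
After 3 (rotate_left(0, 5, k=1)): [4, 1, 5, 2, 0, 3]
After 4 (swap(2, 1)): [4, 5, 1, 2, 0, 3]
After 5 (reverse(3, 4)): [4, 5, 1, 0, 2, 3]
After 6 (swap(1, 5)): [4, 3, 1, 0, 2, 5]
After 7 (swap(2, 5)): [4, 3, 5, 0, 2, 1]
After 8 (rotate_left(1, 5, k=4)): [4, 1, 3, 5, 0, 2]
After 9 (reverse(2, 5)): [4, 1, 2, 0, 5, 3]
After 10 (rotate_left(2, 5, k=3)): [4, 1, 3, 2, 0, 5]
After 11 (swap(3, 1)): [4, 2, 3, 1, 0, 5]
After 12 (swap(5, 1)): [4, 5, 3, 1, 0, 2]
After 13 (reverse(2, 3)): [4, 5, 1, 3, 0, 2]

Answer: 0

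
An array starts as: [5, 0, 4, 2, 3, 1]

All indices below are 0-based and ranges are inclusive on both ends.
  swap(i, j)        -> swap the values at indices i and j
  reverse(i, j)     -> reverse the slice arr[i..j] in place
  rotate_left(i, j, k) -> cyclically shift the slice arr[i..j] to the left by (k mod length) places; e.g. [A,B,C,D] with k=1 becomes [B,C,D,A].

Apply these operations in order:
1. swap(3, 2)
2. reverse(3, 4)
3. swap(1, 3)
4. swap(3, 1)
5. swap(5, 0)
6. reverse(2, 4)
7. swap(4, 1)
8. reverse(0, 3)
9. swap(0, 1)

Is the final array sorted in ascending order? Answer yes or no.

After 1 (swap(3, 2)): [5, 0, 2, 4, 3, 1]
After 2 (reverse(3, 4)): [5, 0, 2, 3, 4, 1]
After 3 (swap(1, 3)): [5, 3, 2, 0, 4, 1]
After 4 (swap(3, 1)): [5, 0, 2, 3, 4, 1]
After 5 (swap(5, 0)): [1, 0, 2, 3, 4, 5]
After 6 (reverse(2, 4)): [1, 0, 4, 3, 2, 5]
After 7 (swap(4, 1)): [1, 2, 4, 3, 0, 5]
After 8 (reverse(0, 3)): [3, 4, 2, 1, 0, 5]
After 9 (swap(0, 1)): [4, 3, 2, 1, 0, 5]

Answer: no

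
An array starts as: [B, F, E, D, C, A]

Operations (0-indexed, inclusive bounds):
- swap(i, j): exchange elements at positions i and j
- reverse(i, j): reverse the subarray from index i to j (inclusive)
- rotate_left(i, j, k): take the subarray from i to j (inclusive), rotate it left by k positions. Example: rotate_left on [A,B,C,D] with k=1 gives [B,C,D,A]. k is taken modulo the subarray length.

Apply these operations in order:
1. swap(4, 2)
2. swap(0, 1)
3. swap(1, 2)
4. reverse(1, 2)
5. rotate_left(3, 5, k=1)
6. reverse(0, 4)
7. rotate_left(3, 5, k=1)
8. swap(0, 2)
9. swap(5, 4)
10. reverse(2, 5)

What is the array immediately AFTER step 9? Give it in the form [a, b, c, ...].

After 1 (swap(4, 2)): [B, F, C, D, E, A]
After 2 (swap(0, 1)): [F, B, C, D, E, A]
After 3 (swap(1, 2)): [F, C, B, D, E, A]
After 4 (reverse(1, 2)): [F, B, C, D, E, A]
After 5 (rotate_left(3, 5, k=1)): [F, B, C, E, A, D]
After 6 (reverse(0, 4)): [A, E, C, B, F, D]
After 7 (rotate_left(3, 5, k=1)): [A, E, C, F, D, B]
After 8 (swap(0, 2)): [C, E, A, F, D, B]
After 9 (swap(5, 4)): [C, E, A, F, B, D]

Answer: [C, E, A, F, B, D]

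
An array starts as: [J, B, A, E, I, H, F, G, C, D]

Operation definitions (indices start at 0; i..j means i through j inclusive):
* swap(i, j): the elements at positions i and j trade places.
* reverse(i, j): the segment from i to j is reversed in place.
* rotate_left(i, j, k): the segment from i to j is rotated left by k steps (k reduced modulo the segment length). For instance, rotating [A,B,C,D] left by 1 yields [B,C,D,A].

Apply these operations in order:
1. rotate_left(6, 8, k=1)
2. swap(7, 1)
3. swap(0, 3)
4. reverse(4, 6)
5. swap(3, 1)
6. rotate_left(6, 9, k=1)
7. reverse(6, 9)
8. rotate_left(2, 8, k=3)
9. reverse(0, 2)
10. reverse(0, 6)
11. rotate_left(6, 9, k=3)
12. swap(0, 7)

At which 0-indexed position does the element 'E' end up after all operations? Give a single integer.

After 1 (rotate_left(6, 8, k=1)): [J, B, A, E, I, H, G, C, F, D]
After 2 (swap(7, 1)): [J, C, A, E, I, H, G, B, F, D]
After 3 (swap(0, 3)): [E, C, A, J, I, H, G, B, F, D]
After 4 (reverse(4, 6)): [E, C, A, J, G, H, I, B, F, D]
After 5 (swap(3, 1)): [E, J, A, C, G, H, I, B, F, D]
After 6 (rotate_left(6, 9, k=1)): [E, J, A, C, G, H, B, F, D, I]
After 7 (reverse(6, 9)): [E, J, A, C, G, H, I, D, F, B]
After 8 (rotate_left(2, 8, k=3)): [E, J, H, I, D, F, A, C, G, B]
After 9 (reverse(0, 2)): [H, J, E, I, D, F, A, C, G, B]
After 10 (reverse(0, 6)): [A, F, D, I, E, J, H, C, G, B]
After 11 (rotate_left(6, 9, k=3)): [A, F, D, I, E, J, B, H, C, G]
After 12 (swap(0, 7)): [H, F, D, I, E, J, B, A, C, G]

Answer: 4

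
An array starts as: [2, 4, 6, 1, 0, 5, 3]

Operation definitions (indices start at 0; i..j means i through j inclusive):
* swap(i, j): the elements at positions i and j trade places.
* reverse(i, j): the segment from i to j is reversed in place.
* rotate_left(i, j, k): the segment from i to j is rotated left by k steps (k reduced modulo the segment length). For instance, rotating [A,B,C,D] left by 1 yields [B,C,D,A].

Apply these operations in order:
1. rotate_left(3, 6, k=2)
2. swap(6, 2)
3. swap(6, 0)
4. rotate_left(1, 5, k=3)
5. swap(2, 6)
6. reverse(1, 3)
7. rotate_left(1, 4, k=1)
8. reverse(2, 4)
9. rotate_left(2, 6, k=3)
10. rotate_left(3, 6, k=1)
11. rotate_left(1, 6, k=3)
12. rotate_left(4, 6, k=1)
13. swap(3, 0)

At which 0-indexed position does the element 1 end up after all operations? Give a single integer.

After 1 (rotate_left(3, 6, k=2)): [2, 4, 6, 5, 3, 1, 0]
After 2 (swap(6, 2)): [2, 4, 0, 5, 3, 1, 6]
After 3 (swap(6, 0)): [6, 4, 0, 5, 3, 1, 2]
After 4 (rotate_left(1, 5, k=3)): [6, 3, 1, 4, 0, 5, 2]
After 5 (swap(2, 6)): [6, 3, 2, 4, 0, 5, 1]
After 6 (reverse(1, 3)): [6, 4, 2, 3, 0, 5, 1]
After 7 (rotate_left(1, 4, k=1)): [6, 2, 3, 0, 4, 5, 1]
After 8 (reverse(2, 4)): [6, 2, 4, 0, 3, 5, 1]
After 9 (rotate_left(2, 6, k=3)): [6, 2, 5, 1, 4, 0, 3]
After 10 (rotate_left(3, 6, k=1)): [6, 2, 5, 4, 0, 3, 1]
After 11 (rotate_left(1, 6, k=3)): [6, 0, 3, 1, 2, 5, 4]
After 12 (rotate_left(4, 6, k=1)): [6, 0, 3, 1, 5, 4, 2]
After 13 (swap(3, 0)): [1, 0, 3, 6, 5, 4, 2]

Answer: 0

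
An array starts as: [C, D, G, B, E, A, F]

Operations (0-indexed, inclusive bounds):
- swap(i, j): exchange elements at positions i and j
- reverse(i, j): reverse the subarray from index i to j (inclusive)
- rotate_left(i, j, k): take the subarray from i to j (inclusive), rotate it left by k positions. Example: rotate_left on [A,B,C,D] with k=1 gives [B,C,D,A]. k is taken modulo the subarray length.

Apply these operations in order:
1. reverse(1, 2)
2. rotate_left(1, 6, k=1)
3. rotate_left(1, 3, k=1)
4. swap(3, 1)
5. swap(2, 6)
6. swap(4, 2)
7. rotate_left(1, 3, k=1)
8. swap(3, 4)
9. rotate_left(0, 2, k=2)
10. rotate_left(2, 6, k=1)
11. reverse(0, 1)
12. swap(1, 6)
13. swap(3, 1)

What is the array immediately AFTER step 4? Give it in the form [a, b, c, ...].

Answer: [C, D, E, B, A, F, G]

Derivation:
After 1 (reverse(1, 2)): [C, G, D, B, E, A, F]
After 2 (rotate_left(1, 6, k=1)): [C, D, B, E, A, F, G]
After 3 (rotate_left(1, 3, k=1)): [C, B, E, D, A, F, G]
After 4 (swap(3, 1)): [C, D, E, B, A, F, G]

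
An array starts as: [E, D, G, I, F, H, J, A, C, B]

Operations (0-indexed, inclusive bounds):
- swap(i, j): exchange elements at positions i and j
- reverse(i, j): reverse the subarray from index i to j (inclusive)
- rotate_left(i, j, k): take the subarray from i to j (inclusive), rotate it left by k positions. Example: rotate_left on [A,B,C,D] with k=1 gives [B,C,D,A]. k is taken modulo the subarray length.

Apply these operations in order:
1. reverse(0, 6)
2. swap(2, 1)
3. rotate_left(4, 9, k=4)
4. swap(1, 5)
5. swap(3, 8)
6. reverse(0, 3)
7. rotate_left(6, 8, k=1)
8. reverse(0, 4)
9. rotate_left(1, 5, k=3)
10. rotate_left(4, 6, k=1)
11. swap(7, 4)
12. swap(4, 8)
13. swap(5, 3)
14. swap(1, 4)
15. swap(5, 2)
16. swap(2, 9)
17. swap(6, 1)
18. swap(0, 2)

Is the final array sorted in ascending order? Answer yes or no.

Answer: yes

Derivation:
After 1 (reverse(0, 6)): [J, H, F, I, G, D, E, A, C, B]
After 2 (swap(2, 1)): [J, F, H, I, G, D, E, A, C, B]
After 3 (rotate_left(4, 9, k=4)): [J, F, H, I, C, B, G, D, E, A]
After 4 (swap(1, 5)): [J, B, H, I, C, F, G, D, E, A]
After 5 (swap(3, 8)): [J, B, H, E, C, F, G, D, I, A]
After 6 (reverse(0, 3)): [E, H, B, J, C, F, G, D, I, A]
After 7 (rotate_left(6, 8, k=1)): [E, H, B, J, C, F, D, I, G, A]
After 8 (reverse(0, 4)): [C, J, B, H, E, F, D, I, G, A]
After 9 (rotate_left(1, 5, k=3)): [C, E, F, J, B, H, D, I, G, A]
After 10 (rotate_left(4, 6, k=1)): [C, E, F, J, H, D, B, I, G, A]
After 11 (swap(7, 4)): [C, E, F, J, I, D, B, H, G, A]
After 12 (swap(4, 8)): [C, E, F, J, G, D, B, H, I, A]
After 13 (swap(5, 3)): [C, E, F, D, G, J, B, H, I, A]
After 14 (swap(1, 4)): [C, G, F, D, E, J, B, H, I, A]
After 15 (swap(5, 2)): [C, G, J, D, E, F, B, H, I, A]
After 16 (swap(2, 9)): [C, G, A, D, E, F, B, H, I, J]
After 17 (swap(6, 1)): [C, B, A, D, E, F, G, H, I, J]
After 18 (swap(0, 2)): [A, B, C, D, E, F, G, H, I, J]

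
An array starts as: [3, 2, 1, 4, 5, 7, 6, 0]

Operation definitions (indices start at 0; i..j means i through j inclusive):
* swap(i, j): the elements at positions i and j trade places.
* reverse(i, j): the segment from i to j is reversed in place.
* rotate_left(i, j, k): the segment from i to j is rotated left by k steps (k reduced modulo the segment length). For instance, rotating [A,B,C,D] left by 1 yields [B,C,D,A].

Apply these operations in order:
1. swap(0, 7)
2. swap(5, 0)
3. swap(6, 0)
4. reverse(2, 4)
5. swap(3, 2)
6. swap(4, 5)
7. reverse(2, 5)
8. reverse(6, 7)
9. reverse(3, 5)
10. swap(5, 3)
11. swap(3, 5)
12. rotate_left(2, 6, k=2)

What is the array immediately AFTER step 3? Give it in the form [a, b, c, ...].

Answer: [6, 2, 1, 4, 5, 0, 7, 3]

Derivation:
After 1 (swap(0, 7)): [0, 2, 1, 4, 5, 7, 6, 3]
After 2 (swap(5, 0)): [7, 2, 1, 4, 5, 0, 6, 3]
After 3 (swap(6, 0)): [6, 2, 1, 4, 5, 0, 7, 3]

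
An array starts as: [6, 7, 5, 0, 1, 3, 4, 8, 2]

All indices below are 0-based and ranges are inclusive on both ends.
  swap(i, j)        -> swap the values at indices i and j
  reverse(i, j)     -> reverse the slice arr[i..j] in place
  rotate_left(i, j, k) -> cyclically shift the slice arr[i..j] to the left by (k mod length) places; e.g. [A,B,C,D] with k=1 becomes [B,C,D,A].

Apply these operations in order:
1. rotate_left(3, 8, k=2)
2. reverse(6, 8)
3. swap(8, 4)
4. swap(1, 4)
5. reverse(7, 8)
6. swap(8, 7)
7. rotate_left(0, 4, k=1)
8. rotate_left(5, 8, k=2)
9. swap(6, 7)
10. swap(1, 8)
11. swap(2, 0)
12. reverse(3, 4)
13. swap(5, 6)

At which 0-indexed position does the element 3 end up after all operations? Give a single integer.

Answer: 0

Derivation:
After 1 (rotate_left(3, 8, k=2)): [6, 7, 5, 3, 4, 8, 2, 0, 1]
After 2 (reverse(6, 8)): [6, 7, 5, 3, 4, 8, 1, 0, 2]
After 3 (swap(8, 4)): [6, 7, 5, 3, 2, 8, 1, 0, 4]
After 4 (swap(1, 4)): [6, 2, 5, 3, 7, 8, 1, 0, 4]
After 5 (reverse(7, 8)): [6, 2, 5, 3, 7, 8, 1, 4, 0]
After 6 (swap(8, 7)): [6, 2, 5, 3, 7, 8, 1, 0, 4]
After 7 (rotate_left(0, 4, k=1)): [2, 5, 3, 7, 6, 8, 1, 0, 4]
After 8 (rotate_left(5, 8, k=2)): [2, 5, 3, 7, 6, 0, 4, 8, 1]
After 9 (swap(6, 7)): [2, 5, 3, 7, 6, 0, 8, 4, 1]
After 10 (swap(1, 8)): [2, 1, 3, 7, 6, 0, 8, 4, 5]
After 11 (swap(2, 0)): [3, 1, 2, 7, 6, 0, 8, 4, 5]
After 12 (reverse(3, 4)): [3, 1, 2, 6, 7, 0, 8, 4, 5]
After 13 (swap(5, 6)): [3, 1, 2, 6, 7, 8, 0, 4, 5]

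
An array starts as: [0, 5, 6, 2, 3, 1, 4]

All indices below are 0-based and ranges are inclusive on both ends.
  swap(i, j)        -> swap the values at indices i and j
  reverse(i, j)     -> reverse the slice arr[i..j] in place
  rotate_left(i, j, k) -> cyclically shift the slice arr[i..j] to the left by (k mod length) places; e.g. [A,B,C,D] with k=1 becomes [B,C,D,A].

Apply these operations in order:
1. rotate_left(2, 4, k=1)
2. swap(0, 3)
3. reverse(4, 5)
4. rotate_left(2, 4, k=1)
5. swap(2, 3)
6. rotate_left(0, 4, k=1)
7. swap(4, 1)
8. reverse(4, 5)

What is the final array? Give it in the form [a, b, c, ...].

After 1 (rotate_left(2, 4, k=1)): [0, 5, 2, 3, 6, 1, 4]
After 2 (swap(0, 3)): [3, 5, 2, 0, 6, 1, 4]
After 3 (reverse(4, 5)): [3, 5, 2, 0, 1, 6, 4]
After 4 (rotate_left(2, 4, k=1)): [3, 5, 0, 1, 2, 6, 4]
After 5 (swap(2, 3)): [3, 5, 1, 0, 2, 6, 4]
After 6 (rotate_left(0, 4, k=1)): [5, 1, 0, 2, 3, 6, 4]
After 7 (swap(4, 1)): [5, 3, 0, 2, 1, 6, 4]
After 8 (reverse(4, 5)): [5, 3, 0, 2, 6, 1, 4]

Answer: [5, 3, 0, 2, 6, 1, 4]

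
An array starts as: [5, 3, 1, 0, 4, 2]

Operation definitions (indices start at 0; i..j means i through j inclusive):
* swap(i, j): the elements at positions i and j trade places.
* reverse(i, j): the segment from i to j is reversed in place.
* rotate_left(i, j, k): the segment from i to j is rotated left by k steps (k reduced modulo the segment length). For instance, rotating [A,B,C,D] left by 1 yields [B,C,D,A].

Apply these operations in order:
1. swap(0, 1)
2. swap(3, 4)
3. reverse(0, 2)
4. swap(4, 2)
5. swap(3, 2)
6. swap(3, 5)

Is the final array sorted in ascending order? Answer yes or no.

Answer: no

Derivation:
After 1 (swap(0, 1)): [3, 5, 1, 0, 4, 2]
After 2 (swap(3, 4)): [3, 5, 1, 4, 0, 2]
After 3 (reverse(0, 2)): [1, 5, 3, 4, 0, 2]
After 4 (swap(4, 2)): [1, 5, 0, 4, 3, 2]
After 5 (swap(3, 2)): [1, 5, 4, 0, 3, 2]
After 6 (swap(3, 5)): [1, 5, 4, 2, 3, 0]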